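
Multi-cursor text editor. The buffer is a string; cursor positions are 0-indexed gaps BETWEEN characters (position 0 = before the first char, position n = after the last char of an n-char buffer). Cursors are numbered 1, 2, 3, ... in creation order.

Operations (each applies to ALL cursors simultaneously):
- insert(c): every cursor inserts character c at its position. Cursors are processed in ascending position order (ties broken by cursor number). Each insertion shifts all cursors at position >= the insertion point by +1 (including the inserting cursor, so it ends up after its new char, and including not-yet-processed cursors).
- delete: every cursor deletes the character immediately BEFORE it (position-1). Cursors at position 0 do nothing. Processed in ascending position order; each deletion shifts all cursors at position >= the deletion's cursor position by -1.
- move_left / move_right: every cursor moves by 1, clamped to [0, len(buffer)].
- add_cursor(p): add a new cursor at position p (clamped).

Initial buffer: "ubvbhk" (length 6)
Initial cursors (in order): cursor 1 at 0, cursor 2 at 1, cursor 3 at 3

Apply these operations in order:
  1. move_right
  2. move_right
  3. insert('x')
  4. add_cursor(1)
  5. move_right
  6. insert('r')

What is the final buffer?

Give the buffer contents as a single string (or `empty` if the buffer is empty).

After op 1 (move_right): buffer="ubvbhk" (len 6), cursors c1@1 c2@2 c3@4, authorship ......
After op 2 (move_right): buffer="ubvbhk" (len 6), cursors c1@2 c2@3 c3@5, authorship ......
After op 3 (insert('x')): buffer="ubxvxbhxk" (len 9), cursors c1@3 c2@5 c3@8, authorship ..1.2..3.
After op 4 (add_cursor(1)): buffer="ubxvxbhxk" (len 9), cursors c4@1 c1@3 c2@5 c3@8, authorship ..1.2..3.
After op 5 (move_right): buffer="ubxvxbhxk" (len 9), cursors c4@2 c1@4 c2@6 c3@9, authorship ..1.2..3.
After op 6 (insert('r')): buffer="ubrxvrxbrhxkr" (len 13), cursors c4@3 c1@6 c2@9 c3@13, authorship ..41.12.2.3.3

Answer: ubrxvrxbrhxkr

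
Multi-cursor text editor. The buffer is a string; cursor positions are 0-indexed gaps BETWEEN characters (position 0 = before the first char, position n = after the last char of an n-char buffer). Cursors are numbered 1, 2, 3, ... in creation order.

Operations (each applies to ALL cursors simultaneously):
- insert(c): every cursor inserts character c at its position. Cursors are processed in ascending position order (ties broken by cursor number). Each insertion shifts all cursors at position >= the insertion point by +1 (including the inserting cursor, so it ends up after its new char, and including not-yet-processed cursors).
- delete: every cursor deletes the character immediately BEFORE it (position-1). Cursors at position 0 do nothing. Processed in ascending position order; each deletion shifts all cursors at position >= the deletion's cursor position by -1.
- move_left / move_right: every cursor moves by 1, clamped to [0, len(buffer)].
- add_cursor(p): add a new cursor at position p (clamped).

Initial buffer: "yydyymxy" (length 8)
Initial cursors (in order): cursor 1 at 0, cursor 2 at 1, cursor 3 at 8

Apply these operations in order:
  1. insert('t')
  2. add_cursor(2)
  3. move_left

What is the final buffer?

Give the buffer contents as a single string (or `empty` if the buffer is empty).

After op 1 (insert('t')): buffer="tytydyymxyt" (len 11), cursors c1@1 c2@3 c3@11, authorship 1.2.......3
After op 2 (add_cursor(2)): buffer="tytydyymxyt" (len 11), cursors c1@1 c4@2 c2@3 c3@11, authorship 1.2.......3
After op 3 (move_left): buffer="tytydyymxyt" (len 11), cursors c1@0 c4@1 c2@2 c3@10, authorship 1.2.......3

Answer: tytydyymxyt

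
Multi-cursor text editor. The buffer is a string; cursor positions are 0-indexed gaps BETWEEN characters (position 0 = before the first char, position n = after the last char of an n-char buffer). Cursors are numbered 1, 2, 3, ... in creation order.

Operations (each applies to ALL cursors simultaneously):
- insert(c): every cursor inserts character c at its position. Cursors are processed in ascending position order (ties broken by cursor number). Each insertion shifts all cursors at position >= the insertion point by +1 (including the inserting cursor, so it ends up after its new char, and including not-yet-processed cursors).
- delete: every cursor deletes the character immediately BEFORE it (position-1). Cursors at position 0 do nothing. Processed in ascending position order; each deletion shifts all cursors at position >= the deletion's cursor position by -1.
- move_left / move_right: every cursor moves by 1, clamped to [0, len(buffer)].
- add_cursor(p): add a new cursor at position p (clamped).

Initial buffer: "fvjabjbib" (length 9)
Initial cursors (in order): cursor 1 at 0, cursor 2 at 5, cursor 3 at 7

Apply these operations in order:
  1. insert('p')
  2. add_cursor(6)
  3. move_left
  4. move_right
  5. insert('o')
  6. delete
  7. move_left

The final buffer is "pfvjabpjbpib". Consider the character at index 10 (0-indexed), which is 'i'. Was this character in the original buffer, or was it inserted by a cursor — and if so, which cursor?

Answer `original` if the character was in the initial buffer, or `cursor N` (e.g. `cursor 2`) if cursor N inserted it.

After op 1 (insert('p')): buffer="pfvjabpjbpib" (len 12), cursors c1@1 c2@7 c3@10, authorship 1.....2..3..
After op 2 (add_cursor(6)): buffer="pfvjabpjbpib" (len 12), cursors c1@1 c4@6 c2@7 c3@10, authorship 1.....2..3..
After op 3 (move_left): buffer="pfvjabpjbpib" (len 12), cursors c1@0 c4@5 c2@6 c3@9, authorship 1.....2..3..
After op 4 (move_right): buffer="pfvjabpjbpib" (len 12), cursors c1@1 c4@6 c2@7 c3@10, authorship 1.....2..3..
After op 5 (insert('o')): buffer="pofvjabopojbpoib" (len 16), cursors c1@2 c4@8 c2@10 c3@14, authorship 11.....422..33..
After op 6 (delete): buffer="pfvjabpjbpib" (len 12), cursors c1@1 c4@6 c2@7 c3@10, authorship 1.....2..3..
After op 7 (move_left): buffer="pfvjabpjbpib" (len 12), cursors c1@0 c4@5 c2@6 c3@9, authorship 1.....2..3..
Authorship (.=original, N=cursor N): 1 . . . . . 2 . . 3 . .
Index 10: author = original

Answer: original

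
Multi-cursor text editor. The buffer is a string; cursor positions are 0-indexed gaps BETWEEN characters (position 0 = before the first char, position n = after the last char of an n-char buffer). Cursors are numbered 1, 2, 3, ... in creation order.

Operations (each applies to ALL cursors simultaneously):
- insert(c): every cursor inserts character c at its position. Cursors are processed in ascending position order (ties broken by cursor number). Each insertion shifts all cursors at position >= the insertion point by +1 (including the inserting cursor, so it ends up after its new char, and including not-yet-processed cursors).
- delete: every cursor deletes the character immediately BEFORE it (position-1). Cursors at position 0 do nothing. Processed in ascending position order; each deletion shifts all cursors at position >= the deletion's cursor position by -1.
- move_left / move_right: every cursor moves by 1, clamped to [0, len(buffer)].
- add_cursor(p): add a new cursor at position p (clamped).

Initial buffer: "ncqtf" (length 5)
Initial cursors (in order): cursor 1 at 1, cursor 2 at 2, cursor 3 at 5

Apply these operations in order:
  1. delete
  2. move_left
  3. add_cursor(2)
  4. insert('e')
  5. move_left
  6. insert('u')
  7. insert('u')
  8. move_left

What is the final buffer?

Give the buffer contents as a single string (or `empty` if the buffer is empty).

Answer: euuuuequuetuue

Derivation:
After op 1 (delete): buffer="qt" (len 2), cursors c1@0 c2@0 c3@2, authorship ..
After op 2 (move_left): buffer="qt" (len 2), cursors c1@0 c2@0 c3@1, authorship ..
After op 3 (add_cursor(2)): buffer="qt" (len 2), cursors c1@0 c2@0 c3@1 c4@2, authorship ..
After op 4 (insert('e')): buffer="eeqete" (len 6), cursors c1@2 c2@2 c3@4 c4@6, authorship 12.3.4
After op 5 (move_left): buffer="eeqete" (len 6), cursors c1@1 c2@1 c3@3 c4@5, authorship 12.3.4
After op 6 (insert('u')): buffer="euuequetue" (len 10), cursors c1@3 c2@3 c3@6 c4@9, authorship 1122.33.44
After op 7 (insert('u')): buffer="euuuuequuetuue" (len 14), cursors c1@5 c2@5 c3@9 c4@13, authorship 112122.333.444
After op 8 (move_left): buffer="euuuuequuetuue" (len 14), cursors c1@4 c2@4 c3@8 c4@12, authorship 112122.333.444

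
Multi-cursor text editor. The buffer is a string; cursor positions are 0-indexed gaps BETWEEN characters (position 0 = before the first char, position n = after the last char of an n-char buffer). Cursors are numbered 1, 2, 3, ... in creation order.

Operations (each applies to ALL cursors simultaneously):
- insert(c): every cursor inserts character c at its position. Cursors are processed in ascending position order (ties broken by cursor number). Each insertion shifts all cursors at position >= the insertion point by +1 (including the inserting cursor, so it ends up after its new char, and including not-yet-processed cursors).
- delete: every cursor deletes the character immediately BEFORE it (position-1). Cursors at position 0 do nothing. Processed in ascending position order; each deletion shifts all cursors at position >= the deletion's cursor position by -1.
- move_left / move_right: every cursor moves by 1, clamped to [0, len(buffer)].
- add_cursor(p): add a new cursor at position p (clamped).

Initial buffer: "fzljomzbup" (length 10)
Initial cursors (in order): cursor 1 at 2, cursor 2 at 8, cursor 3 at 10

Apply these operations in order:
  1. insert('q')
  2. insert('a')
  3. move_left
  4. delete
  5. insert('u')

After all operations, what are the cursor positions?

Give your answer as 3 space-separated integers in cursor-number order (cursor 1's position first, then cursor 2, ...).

Answer: 3 11 15

Derivation:
After op 1 (insert('q')): buffer="fzqljomzbqupq" (len 13), cursors c1@3 c2@10 c3@13, authorship ..1......2..3
After op 2 (insert('a')): buffer="fzqaljomzbqaupqa" (len 16), cursors c1@4 c2@12 c3@16, authorship ..11......22..33
After op 3 (move_left): buffer="fzqaljomzbqaupqa" (len 16), cursors c1@3 c2@11 c3@15, authorship ..11......22..33
After op 4 (delete): buffer="fzaljomzbaupa" (len 13), cursors c1@2 c2@9 c3@12, authorship ..1......2..3
After op 5 (insert('u')): buffer="fzualjomzbuaupua" (len 16), cursors c1@3 c2@11 c3@15, authorship ..11......22..33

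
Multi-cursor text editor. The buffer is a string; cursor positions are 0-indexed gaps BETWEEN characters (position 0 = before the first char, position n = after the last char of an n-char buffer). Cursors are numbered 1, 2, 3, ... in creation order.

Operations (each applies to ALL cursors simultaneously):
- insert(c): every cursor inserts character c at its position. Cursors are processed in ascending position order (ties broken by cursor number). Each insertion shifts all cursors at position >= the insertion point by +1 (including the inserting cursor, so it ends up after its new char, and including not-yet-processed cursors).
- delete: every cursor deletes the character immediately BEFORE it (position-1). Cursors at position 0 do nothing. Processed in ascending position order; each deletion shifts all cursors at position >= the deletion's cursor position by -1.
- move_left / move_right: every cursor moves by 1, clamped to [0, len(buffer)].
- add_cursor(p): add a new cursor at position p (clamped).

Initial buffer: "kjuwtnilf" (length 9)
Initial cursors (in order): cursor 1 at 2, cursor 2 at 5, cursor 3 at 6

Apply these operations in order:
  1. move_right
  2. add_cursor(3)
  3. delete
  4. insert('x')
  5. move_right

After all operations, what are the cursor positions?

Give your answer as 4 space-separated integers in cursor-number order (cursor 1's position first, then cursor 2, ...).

After op 1 (move_right): buffer="kjuwtnilf" (len 9), cursors c1@3 c2@6 c3@7, authorship .........
After op 2 (add_cursor(3)): buffer="kjuwtnilf" (len 9), cursors c1@3 c4@3 c2@6 c3@7, authorship .........
After op 3 (delete): buffer="kwtlf" (len 5), cursors c1@1 c4@1 c2@3 c3@3, authorship .....
After op 4 (insert('x')): buffer="kxxwtxxlf" (len 9), cursors c1@3 c4@3 c2@7 c3@7, authorship .14..23..
After op 5 (move_right): buffer="kxxwtxxlf" (len 9), cursors c1@4 c4@4 c2@8 c3@8, authorship .14..23..

Answer: 4 8 8 4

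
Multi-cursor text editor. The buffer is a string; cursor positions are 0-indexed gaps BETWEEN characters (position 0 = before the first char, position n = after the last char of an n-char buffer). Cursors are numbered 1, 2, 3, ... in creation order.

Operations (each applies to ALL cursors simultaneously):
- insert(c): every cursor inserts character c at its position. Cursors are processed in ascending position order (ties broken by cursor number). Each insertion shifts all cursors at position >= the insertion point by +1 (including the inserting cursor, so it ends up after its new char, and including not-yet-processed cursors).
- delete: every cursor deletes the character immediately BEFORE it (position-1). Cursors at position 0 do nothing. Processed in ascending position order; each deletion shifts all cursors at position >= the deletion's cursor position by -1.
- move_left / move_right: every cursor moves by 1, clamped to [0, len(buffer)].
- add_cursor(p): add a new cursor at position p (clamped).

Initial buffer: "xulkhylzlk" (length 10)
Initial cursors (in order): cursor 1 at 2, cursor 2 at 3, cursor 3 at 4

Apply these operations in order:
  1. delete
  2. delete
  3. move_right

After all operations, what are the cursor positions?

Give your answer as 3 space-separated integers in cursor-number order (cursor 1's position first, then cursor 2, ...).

Answer: 1 1 1

Derivation:
After op 1 (delete): buffer="xhylzlk" (len 7), cursors c1@1 c2@1 c3@1, authorship .......
After op 2 (delete): buffer="hylzlk" (len 6), cursors c1@0 c2@0 c3@0, authorship ......
After op 3 (move_right): buffer="hylzlk" (len 6), cursors c1@1 c2@1 c3@1, authorship ......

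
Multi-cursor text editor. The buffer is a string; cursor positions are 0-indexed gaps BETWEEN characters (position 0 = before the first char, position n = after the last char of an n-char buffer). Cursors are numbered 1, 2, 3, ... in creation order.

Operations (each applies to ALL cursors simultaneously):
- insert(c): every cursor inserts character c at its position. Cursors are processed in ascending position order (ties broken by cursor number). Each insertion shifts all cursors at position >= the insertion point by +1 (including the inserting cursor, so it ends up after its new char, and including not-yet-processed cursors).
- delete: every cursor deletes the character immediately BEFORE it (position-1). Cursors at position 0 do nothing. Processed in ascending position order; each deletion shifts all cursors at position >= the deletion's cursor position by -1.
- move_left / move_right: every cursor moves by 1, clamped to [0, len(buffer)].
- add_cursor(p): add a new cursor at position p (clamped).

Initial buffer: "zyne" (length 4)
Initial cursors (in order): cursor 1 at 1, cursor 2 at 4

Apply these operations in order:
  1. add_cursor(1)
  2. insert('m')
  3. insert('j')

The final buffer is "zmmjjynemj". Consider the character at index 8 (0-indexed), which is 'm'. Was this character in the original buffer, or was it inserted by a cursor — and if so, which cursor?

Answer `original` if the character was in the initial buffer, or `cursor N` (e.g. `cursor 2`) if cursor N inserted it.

After op 1 (add_cursor(1)): buffer="zyne" (len 4), cursors c1@1 c3@1 c2@4, authorship ....
After op 2 (insert('m')): buffer="zmmynem" (len 7), cursors c1@3 c3@3 c2@7, authorship .13...2
After op 3 (insert('j')): buffer="zmmjjynemj" (len 10), cursors c1@5 c3@5 c2@10, authorship .1313...22
Authorship (.=original, N=cursor N): . 1 3 1 3 . . . 2 2
Index 8: author = 2

Answer: cursor 2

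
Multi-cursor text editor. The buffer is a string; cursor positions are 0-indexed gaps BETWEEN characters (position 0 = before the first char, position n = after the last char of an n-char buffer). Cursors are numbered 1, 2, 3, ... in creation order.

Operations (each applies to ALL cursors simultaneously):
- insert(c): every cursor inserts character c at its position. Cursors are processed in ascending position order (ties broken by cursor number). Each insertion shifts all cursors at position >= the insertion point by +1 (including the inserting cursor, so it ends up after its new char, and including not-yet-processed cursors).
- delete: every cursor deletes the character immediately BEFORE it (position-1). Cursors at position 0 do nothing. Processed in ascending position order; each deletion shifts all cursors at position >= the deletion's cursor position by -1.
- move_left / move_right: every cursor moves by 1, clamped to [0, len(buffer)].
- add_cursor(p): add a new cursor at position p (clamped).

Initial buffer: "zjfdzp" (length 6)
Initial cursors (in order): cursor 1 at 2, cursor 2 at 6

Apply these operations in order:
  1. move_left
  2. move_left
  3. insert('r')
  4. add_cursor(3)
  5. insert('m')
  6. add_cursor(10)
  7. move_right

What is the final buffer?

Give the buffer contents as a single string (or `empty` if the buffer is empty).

Answer: rmzjmfdrmzp

Derivation:
After op 1 (move_left): buffer="zjfdzp" (len 6), cursors c1@1 c2@5, authorship ......
After op 2 (move_left): buffer="zjfdzp" (len 6), cursors c1@0 c2@4, authorship ......
After op 3 (insert('r')): buffer="rzjfdrzp" (len 8), cursors c1@1 c2@6, authorship 1....2..
After op 4 (add_cursor(3)): buffer="rzjfdrzp" (len 8), cursors c1@1 c3@3 c2@6, authorship 1....2..
After op 5 (insert('m')): buffer="rmzjmfdrmzp" (len 11), cursors c1@2 c3@5 c2@9, authorship 11..3..22..
After op 6 (add_cursor(10)): buffer="rmzjmfdrmzp" (len 11), cursors c1@2 c3@5 c2@9 c4@10, authorship 11..3..22..
After op 7 (move_right): buffer="rmzjmfdrmzp" (len 11), cursors c1@3 c3@6 c2@10 c4@11, authorship 11..3..22..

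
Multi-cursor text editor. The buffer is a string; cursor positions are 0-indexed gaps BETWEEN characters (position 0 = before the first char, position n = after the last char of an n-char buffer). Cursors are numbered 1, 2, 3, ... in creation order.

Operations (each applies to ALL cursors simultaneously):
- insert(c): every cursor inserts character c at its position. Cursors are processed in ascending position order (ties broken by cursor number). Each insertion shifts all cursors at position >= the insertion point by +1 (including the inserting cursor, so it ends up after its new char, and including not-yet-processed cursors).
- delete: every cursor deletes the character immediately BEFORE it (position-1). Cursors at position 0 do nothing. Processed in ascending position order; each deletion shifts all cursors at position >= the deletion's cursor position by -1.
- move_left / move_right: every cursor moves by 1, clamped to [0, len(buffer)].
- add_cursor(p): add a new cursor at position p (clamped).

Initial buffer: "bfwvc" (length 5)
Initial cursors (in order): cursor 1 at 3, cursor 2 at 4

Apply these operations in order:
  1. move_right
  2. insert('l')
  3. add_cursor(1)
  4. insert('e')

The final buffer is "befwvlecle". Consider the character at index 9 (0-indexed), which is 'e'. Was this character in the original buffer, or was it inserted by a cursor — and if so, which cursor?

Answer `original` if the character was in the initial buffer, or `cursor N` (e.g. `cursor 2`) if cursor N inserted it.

Answer: cursor 2

Derivation:
After op 1 (move_right): buffer="bfwvc" (len 5), cursors c1@4 c2@5, authorship .....
After op 2 (insert('l')): buffer="bfwvlcl" (len 7), cursors c1@5 c2@7, authorship ....1.2
After op 3 (add_cursor(1)): buffer="bfwvlcl" (len 7), cursors c3@1 c1@5 c2@7, authorship ....1.2
After op 4 (insert('e')): buffer="befwvlecle" (len 10), cursors c3@2 c1@7 c2@10, authorship .3...11.22
Authorship (.=original, N=cursor N): . 3 . . . 1 1 . 2 2
Index 9: author = 2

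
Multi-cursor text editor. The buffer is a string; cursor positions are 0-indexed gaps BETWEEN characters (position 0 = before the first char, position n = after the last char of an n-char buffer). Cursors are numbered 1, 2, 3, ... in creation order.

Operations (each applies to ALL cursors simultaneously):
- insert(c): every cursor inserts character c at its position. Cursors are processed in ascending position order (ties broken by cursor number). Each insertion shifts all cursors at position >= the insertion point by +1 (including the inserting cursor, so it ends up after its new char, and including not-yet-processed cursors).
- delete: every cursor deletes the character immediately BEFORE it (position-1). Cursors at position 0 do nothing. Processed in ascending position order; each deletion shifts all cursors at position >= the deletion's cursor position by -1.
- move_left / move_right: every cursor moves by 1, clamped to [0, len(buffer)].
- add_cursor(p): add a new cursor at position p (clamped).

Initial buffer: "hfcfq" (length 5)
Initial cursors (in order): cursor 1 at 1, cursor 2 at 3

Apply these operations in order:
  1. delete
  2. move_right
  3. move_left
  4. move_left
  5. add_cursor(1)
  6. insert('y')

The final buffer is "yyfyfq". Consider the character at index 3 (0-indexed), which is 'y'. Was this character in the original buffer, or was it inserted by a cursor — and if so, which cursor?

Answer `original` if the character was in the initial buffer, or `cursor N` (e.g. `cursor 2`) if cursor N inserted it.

Answer: cursor 3

Derivation:
After op 1 (delete): buffer="ffq" (len 3), cursors c1@0 c2@1, authorship ...
After op 2 (move_right): buffer="ffq" (len 3), cursors c1@1 c2@2, authorship ...
After op 3 (move_left): buffer="ffq" (len 3), cursors c1@0 c2@1, authorship ...
After op 4 (move_left): buffer="ffq" (len 3), cursors c1@0 c2@0, authorship ...
After op 5 (add_cursor(1)): buffer="ffq" (len 3), cursors c1@0 c2@0 c3@1, authorship ...
After op 6 (insert('y')): buffer="yyfyfq" (len 6), cursors c1@2 c2@2 c3@4, authorship 12.3..
Authorship (.=original, N=cursor N): 1 2 . 3 . .
Index 3: author = 3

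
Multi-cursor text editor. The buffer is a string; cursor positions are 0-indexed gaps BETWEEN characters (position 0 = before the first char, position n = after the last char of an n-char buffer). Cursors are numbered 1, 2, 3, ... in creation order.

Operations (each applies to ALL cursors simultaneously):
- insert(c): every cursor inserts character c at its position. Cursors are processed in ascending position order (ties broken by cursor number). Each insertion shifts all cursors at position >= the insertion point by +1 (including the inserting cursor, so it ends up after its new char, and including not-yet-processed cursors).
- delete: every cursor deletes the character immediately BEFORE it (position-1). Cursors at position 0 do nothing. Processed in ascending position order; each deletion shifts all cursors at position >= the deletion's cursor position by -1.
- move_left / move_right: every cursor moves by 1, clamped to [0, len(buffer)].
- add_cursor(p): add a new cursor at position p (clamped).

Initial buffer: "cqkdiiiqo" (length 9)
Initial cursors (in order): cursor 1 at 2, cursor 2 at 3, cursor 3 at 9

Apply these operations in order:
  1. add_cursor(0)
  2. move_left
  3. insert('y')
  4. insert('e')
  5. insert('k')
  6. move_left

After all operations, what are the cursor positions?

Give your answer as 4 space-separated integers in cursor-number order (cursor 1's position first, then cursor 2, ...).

Answer: 6 10 19 2

Derivation:
After op 1 (add_cursor(0)): buffer="cqkdiiiqo" (len 9), cursors c4@0 c1@2 c2@3 c3@9, authorship .........
After op 2 (move_left): buffer="cqkdiiiqo" (len 9), cursors c4@0 c1@1 c2@2 c3@8, authorship .........
After op 3 (insert('y')): buffer="ycyqykdiiiqyo" (len 13), cursors c4@1 c1@3 c2@5 c3@12, authorship 4.1.2......3.
After op 4 (insert('e')): buffer="yecyeqyekdiiiqyeo" (len 17), cursors c4@2 c1@5 c2@8 c3@16, authorship 44.11.22......33.
After op 5 (insert('k')): buffer="yekcyekqyekkdiiiqyeko" (len 21), cursors c4@3 c1@7 c2@11 c3@20, authorship 444.111.222......333.
After op 6 (move_left): buffer="yekcyekqyekkdiiiqyeko" (len 21), cursors c4@2 c1@6 c2@10 c3@19, authorship 444.111.222......333.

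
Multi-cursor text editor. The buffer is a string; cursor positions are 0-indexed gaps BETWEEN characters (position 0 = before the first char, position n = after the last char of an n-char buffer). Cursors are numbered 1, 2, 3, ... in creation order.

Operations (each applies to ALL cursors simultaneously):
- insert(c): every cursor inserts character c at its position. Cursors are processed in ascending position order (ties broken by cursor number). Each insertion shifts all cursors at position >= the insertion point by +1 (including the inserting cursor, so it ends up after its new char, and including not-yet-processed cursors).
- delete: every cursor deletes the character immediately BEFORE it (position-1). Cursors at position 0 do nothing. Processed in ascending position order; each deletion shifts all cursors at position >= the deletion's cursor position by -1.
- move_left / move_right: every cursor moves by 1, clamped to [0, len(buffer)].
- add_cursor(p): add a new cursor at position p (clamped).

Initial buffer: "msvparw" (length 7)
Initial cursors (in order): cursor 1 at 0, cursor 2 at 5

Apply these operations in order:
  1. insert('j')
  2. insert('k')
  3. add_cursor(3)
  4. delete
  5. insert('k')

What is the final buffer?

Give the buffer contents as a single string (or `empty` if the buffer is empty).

Answer: jkksvpajkrw

Derivation:
After op 1 (insert('j')): buffer="jmsvpajrw" (len 9), cursors c1@1 c2@7, authorship 1.....2..
After op 2 (insert('k')): buffer="jkmsvpajkrw" (len 11), cursors c1@2 c2@9, authorship 11.....22..
After op 3 (add_cursor(3)): buffer="jkmsvpajkrw" (len 11), cursors c1@2 c3@3 c2@9, authorship 11.....22..
After op 4 (delete): buffer="jsvpajrw" (len 8), cursors c1@1 c3@1 c2@6, authorship 1....2..
After op 5 (insert('k')): buffer="jkksvpajkrw" (len 11), cursors c1@3 c3@3 c2@9, authorship 113....22..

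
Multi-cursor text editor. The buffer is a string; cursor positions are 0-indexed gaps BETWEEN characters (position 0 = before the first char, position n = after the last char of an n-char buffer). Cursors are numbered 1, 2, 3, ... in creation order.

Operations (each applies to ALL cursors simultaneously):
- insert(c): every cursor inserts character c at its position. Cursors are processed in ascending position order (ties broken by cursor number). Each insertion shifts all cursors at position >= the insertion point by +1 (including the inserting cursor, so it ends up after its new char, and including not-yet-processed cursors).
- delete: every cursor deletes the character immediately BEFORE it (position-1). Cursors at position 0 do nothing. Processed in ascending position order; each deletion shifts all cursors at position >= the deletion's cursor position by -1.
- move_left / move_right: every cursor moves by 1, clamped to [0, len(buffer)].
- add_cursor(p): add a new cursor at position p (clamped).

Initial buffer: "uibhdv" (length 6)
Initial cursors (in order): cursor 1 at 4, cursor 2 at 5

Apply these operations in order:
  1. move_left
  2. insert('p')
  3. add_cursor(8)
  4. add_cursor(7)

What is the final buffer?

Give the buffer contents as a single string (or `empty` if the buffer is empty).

Answer: uibphpdv

Derivation:
After op 1 (move_left): buffer="uibhdv" (len 6), cursors c1@3 c2@4, authorship ......
After op 2 (insert('p')): buffer="uibphpdv" (len 8), cursors c1@4 c2@6, authorship ...1.2..
After op 3 (add_cursor(8)): buffer="uibphpdv" (len 8), cursors c1@4 c2@6 c3@8, authorship ...1.2..
After op 4 (add_cursor(7)): buffer="uibphpdv" (len 8), cursors c1@4 c2@6 c4@7 c3@8, authorship ...1.2..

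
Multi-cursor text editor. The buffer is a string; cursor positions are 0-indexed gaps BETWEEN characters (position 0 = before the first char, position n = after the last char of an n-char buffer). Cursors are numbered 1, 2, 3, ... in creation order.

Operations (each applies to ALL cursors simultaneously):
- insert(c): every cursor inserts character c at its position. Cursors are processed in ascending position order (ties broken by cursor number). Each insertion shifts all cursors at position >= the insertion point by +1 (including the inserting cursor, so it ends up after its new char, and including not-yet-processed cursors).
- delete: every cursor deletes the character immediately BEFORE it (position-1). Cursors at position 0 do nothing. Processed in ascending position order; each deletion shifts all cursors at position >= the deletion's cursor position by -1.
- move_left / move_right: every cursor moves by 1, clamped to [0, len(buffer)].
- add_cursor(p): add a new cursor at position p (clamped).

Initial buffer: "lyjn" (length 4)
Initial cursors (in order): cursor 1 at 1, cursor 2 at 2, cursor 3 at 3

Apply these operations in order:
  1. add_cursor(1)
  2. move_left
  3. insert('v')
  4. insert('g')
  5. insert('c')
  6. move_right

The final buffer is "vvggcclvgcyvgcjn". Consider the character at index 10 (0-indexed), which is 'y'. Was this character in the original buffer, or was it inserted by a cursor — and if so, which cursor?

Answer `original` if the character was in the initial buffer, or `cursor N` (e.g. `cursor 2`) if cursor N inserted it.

Answer: original

Derivation:
After op 1 (add_cursor(1)): buffer="lyjn" (len 4), cursors c1@1 c4@1 c2@2 c3@3, authorship ....
After op 2 (move_left): buffer="lyjn" (len 4), cursors c1@0 c4@0 c2@1 c3@2, authorship ....
After op 3 (insert('v')): buffer="vvlvyvjn" (len 8), cursors c1@2 c4@2 c2@4 c3@6, authorship 14.2.3..
After op 4 (insert('g')): buffer="vvgglvgyvgjn" (len 12), cursors c1@4 c4@4 c2@7 c3@10, authorship 1414.22.33..
After op 5 (insert('c')): buffer="vvggcclvgcyvgcjn" (len 16), cursors c1@6 c4@6 c2@10 c3@14, authorship 141414.222.333..
After op 6 (move_right): buffer="vvggcclvgcyvgcjn" (len 16), cursors c1@7 c4@7 c2@11 c3@15, authorship 141414.222.333..
Authorship (.=original, N=cursor N): 1 4 1 4 1 4 . 2 2 2 . 3 3 3 . .
Index 10: author = original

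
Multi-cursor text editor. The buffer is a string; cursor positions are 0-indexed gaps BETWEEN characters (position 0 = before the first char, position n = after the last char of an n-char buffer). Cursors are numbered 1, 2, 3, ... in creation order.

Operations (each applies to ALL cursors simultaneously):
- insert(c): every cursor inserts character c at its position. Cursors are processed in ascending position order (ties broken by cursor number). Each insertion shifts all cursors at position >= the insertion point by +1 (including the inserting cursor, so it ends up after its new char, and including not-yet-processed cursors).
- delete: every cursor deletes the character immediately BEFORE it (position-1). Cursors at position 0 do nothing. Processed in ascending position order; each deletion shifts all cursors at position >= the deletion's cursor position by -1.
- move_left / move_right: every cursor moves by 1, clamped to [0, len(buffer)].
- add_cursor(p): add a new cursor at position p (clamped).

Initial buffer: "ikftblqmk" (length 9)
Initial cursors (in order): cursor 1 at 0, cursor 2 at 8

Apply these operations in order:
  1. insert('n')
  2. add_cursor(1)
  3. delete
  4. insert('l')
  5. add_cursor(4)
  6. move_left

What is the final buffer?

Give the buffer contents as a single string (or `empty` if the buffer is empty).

After op 1 (insert('n')): buffer="nikftblqmnk" (len 11), cursors c1@1 c2@10, authorship 1........2.
After op 2 (add_cursor(1)): buffer="nikftblqmnk" (len 11), cursors c1@1 c3@1 c2@10, authorship 1........2.
After op 3 (delete): buffer="ikftblqmk" (len 9), cursors c1@0 c3@0 c2@8, authorship .........
After op 4 (insert('l')): buffer="llikftblqmlk" (len 12), cursors c1@2 c3@2 c2@11, authorship 13........2.
After op 5 (add_cursor(4)): buffer="llikftblqmlk" (len 12), cursors c1@2 c3@2 c4@4 c2@11, authorship 13........2.
After op 6 (move_left): buffer="llikftblqmlk" (len 12), cursors c1@1 c3@1 c4@3 c2@10, authorship 13........2.

Answer: llikftblqmlk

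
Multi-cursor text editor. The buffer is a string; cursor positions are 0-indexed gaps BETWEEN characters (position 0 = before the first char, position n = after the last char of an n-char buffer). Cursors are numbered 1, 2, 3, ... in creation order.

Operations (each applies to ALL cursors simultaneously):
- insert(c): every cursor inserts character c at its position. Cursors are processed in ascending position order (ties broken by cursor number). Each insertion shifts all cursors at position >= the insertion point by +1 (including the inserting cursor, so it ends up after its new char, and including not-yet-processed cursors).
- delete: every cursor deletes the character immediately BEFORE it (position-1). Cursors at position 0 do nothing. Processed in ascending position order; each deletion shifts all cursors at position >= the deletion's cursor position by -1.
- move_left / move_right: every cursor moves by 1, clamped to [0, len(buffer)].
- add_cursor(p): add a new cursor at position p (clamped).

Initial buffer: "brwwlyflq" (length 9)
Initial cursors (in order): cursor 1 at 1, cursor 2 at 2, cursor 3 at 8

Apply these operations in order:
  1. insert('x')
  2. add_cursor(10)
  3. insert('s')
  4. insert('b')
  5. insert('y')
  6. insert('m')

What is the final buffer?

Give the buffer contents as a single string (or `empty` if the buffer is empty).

Answer: bxsbymrxsbymwwlyflsbymxsbymq

Derivation:
After op 1 (insert('x')): buffer="bxrxwwlyflxq" (len 12), cursors c1@2 c2@4 c3@11, authorship .1.2......3.
After op 2 (add_cursor(10)): buffer="bxrxwwlyflxq" (len 12), cursors c1@2 c2@4 c4@10 c3@11, authorship .1.2......3.
After op 3 (insert('s')): buffer="bxsrxswwlyflsxsq" (len 16), cursors c1@3 c2@6 c4@13 c3@15, authorship .11.22......433.
After op 4 (insert('b')): buffer="bxsbrxsbwwlyflsbxsbq" (len 20), cursors c1@4 c2@8 c4@16 c3@19, authorship .111.222......44333.
After op 5 (insert('y')): buffer="bxsbyrxsbywwlyflsbyxsbyq" (len 24), cursors c1@5 c2@10 c4@19 c3@23, authorship .1111.2222......4443333.
After op 6 (insert('m')): buffer="bxsbymrxsbymwwlyflsbymxsbymq" (len 28), cursors c1@6 c2@12 c4@22 c3@27, authorship .11111.22222......444433333.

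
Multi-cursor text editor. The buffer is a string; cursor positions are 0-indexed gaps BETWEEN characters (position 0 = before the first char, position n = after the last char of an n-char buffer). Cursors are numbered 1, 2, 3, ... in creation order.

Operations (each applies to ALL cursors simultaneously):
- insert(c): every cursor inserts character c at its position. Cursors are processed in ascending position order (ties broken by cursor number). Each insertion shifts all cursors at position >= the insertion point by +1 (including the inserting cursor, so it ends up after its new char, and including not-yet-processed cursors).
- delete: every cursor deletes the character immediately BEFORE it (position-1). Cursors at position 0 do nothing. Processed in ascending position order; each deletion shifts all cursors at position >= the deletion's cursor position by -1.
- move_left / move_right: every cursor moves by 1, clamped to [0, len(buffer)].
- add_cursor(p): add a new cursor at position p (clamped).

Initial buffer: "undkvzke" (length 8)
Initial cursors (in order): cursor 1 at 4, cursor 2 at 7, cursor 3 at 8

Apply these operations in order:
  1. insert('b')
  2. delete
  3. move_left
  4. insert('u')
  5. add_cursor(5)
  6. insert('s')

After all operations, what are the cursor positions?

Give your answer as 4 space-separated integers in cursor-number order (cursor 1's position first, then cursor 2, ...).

Answer: 5 11 14 7

Derivation:
After op 1 (insert('b')): buffer="undkbvzkbeb" (len 11), cursors c1@5 c2@9 c3@11, authorship ....1...2.3
After op 2 (delete): buffer="undkvzke" (len 8), cursors c1@4 c2@7 c3@8, authorship ........
After op 3 (move_left): buffer="undkvzke" (len 8), cursors c1@3 c2@6 c3@7, authorship ........
After op 4 (insert('u')): buffer="undukvzukue" (len 11), cursors c1@4 c2@8 c3@10, authorship ...1...2.3.
After op 5 (add_cursor(5)): buffer="undukvzukue" (len 11), cursors c1@4 c4@5 c2@8 c3@10, authorship ...1...2.3.
After op 6 (insert('s')): buffer="undusksvzuskuse" (len 15), cursors c1@5 c4@7 c2@11 c3@14, authorship ...11.4..22.33.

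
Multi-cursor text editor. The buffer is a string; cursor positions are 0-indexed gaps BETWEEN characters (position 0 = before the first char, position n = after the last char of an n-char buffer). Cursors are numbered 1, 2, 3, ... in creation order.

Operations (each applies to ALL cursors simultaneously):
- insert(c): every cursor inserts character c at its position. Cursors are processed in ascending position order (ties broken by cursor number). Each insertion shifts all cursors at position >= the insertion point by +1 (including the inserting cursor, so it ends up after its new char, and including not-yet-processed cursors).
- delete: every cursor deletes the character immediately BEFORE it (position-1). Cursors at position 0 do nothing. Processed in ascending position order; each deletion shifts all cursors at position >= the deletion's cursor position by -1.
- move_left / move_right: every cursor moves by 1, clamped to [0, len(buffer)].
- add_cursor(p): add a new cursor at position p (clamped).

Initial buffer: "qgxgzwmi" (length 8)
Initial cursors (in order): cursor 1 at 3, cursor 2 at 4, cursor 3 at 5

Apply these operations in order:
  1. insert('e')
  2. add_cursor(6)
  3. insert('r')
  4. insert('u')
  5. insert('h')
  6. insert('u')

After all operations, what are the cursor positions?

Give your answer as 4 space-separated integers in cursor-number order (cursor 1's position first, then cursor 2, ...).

Answer: 8 18 24 18

Derivation:
After op 1 (insert('e')): buffer="qgxegezewmi" (len 11), cursors c1@4 c2@6 c3@8, authorship ...1.2.3...
After op 2 (add_cursor(6)): buffer="qgxegezewmi" (len 11), cursors c1@4 c2@6 c4@6 c3@8, authorship ...1.2.3...
After op 3 (insert('r')): buffer="qgxergerrzerwmi" (len 15), cursors c1@5 c2@9 c4@9 c3@12, authorship ...11.224.33...
After op 4 (insert('u')): buffer="qgxerugerruuzeruwmi" (len 19), cursors c1@6 c2@12 c4@12 c3@16, authorship ...111.22424.333...
After op 5 (insert('h')): buffer="qgxeruhgerruuhhzeruhwmi" (len 23), cursors c1@7 c2@15 c4@15 c3@20, authorship ...1111.2242424.3333...
After op 6 (insert('u')): buffer="qgxeruhugerruuhhuuzeruhuwmi" (len 27), cursors c1@8 c2@18 c4@18 c3@24, authorship ...11111.224242424.33333...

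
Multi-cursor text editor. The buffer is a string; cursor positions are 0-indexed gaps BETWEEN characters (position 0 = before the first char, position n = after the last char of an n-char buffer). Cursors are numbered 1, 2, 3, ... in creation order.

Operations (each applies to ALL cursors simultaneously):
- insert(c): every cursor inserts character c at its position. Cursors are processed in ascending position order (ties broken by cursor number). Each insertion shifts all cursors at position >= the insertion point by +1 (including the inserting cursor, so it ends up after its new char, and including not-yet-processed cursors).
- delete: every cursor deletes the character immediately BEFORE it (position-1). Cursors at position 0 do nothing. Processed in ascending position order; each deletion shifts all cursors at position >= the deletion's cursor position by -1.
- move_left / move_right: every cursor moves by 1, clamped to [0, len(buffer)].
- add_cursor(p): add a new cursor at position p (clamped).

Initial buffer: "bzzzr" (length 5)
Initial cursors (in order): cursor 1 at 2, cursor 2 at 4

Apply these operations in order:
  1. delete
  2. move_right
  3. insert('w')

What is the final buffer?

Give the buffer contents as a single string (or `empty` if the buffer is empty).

Answer: bzwrw

Derivation:
After op 1 (delete): buffer="bzr" (len 3), cursors c1@1 c2@2, authorship ...
After op 2 (move_right): buffer="bzr" (len 3), cursors c1@2 c2@3, authorship ...
After op 3 (insert('w')): buffer="bzwrw" (len 5), cursors c1@3 c2@5, authorship ..1.2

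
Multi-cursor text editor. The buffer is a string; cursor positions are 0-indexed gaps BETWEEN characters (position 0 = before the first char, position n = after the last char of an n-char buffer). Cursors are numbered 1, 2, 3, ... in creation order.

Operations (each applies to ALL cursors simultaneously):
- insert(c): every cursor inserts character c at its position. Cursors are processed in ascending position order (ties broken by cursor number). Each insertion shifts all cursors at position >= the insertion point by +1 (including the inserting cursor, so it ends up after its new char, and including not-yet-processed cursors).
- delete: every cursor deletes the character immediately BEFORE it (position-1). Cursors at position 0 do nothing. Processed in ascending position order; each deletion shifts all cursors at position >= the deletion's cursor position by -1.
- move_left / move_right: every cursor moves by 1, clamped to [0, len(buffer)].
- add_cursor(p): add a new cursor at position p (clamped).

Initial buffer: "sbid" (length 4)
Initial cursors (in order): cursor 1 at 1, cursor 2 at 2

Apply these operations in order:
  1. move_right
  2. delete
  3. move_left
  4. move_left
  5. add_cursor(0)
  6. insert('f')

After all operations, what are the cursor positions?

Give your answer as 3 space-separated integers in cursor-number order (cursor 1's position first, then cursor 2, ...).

After op 1 (move_right): buffer="sbid" (len 4), cursors c1@2 c2@3, authorship ....
After op 2 (delete): buffer="sd" (len 2), cursors c1@1 c2@1, authorship ..
After op 3 (move_left): buffer="sd" (len 2), cursors c1@0 c2@0, authorship ..
After op 4 (move_left): buffer="sd" (len 2), cursors c1@0 c2@0, authorship ..
After op 5 (add_cursor(0)): buffer="sd" (len 2), cursors c1@0 c2@0 c3@0, authorship ..
After op 6 (insert('f')): buffer="fffsd" (len 5), cursors c1@3 c2@3 c3@3, authorship 123..

Answer: 3 3 3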